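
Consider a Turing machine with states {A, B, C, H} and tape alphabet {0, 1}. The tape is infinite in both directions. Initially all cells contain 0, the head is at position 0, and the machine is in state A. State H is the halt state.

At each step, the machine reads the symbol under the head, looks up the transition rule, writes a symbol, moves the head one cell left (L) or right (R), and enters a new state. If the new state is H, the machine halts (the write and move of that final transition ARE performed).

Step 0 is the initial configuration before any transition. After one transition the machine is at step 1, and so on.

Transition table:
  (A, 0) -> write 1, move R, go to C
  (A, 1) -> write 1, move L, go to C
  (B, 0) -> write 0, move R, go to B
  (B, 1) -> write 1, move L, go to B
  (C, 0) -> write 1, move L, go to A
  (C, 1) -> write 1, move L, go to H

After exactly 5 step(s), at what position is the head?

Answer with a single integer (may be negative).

Step 1: in state A at pos 0, read 0 -> (A,0)->write 1,move R,goto C. Now: state=C, head=1, tape[-1..2]=0100 (head:   ^)
Step 2: in state C at pos 1, read 0 -> (C,0)->write 1,move L,goto A. Now: state=A, head=0, tape[-1..2]=0110 (head:  ^)
Step 3: in state A at pos 0, read 1 -> (A,1)->write 1,move L,goto C. Now: state=C, head=-1, tape[-2..2]=00110 (head:  ^)
Step 4: in state C at pos -1, read 0 -> (C,0)->write 1,move L,goto A. Now: state=A, head=-2, tape[-3..2]=001110 (head:  ^)
Step 5: in state A at pos -2, read 0 -> (A,0)->write 1,move R,goto C. Now: state=C, head=-1, tape[-3..2]=011110 (head:   ^)

Answer: -1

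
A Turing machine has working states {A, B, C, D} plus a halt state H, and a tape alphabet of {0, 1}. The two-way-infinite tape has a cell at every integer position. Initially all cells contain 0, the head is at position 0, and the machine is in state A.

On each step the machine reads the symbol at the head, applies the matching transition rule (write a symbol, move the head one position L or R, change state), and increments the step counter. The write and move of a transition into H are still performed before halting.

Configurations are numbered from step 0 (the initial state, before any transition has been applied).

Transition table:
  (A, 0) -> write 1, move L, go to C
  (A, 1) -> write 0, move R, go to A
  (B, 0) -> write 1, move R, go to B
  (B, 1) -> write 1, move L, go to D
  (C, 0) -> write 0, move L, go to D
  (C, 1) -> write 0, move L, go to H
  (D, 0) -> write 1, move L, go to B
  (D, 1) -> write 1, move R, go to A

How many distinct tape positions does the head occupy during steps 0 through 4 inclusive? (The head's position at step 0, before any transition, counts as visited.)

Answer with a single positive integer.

Answer: 4

Derivation:
Step 1: in state A at pos 0, read 0 -> (A,0)->write 1,move L,goto C. Now: state=C, head=-1, tape[-2..1]=0010 (head:  ^)
Step 2: in state C at pos -1, read 0 -> (C,0)->write 0,move L,goto D. Now: state=D, head=-2, tape[-3..1]=00010 (head:  ^)
Step 3: in state D at pos -2, read 0 -> (D,0)->write 1,move L,goto B. Now: state=B, head=-3, tape[-4..1]=001010 (head:  ^)
Step 4: in state B at pos -3, read 0 -> (B,0)->write 1,move R,goto B. Now: state=B, head=-2, tape[-4..1]=011010 (head:   ^)
Head positions at steps 0..4: starting at 0, distinct positions visited = {-3, -2, -1, 0} -> 4 position(s)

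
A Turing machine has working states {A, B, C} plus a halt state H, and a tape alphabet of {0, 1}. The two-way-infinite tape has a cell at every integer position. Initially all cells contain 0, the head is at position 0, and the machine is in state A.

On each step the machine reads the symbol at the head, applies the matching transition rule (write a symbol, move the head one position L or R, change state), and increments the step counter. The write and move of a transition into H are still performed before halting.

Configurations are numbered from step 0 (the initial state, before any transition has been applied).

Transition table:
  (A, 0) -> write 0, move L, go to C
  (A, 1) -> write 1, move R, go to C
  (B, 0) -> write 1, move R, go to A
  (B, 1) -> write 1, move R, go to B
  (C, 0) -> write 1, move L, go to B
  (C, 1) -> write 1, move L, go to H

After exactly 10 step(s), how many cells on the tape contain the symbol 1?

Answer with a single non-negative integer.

Answer: 4

Derivation:
Step 1: in state A at pos 0, read 0 -> (A,0)->write 0,move L,goto C. Now: state=C, head=-1, tape[-2..1]=0000 (head:  ^)
Step 2: in state C at pos -1, read 0 -> (C,0)->write 1,move L,goto B. Now: state=B, head=-2, tape[-3..1]=00100 (head:  ^)
Step 3: in state B at pos -2, read 0 -> (B,0)->write 1,move R,goto A. Now: state=A, head=-1, tape[-3..1]=01100 (head:   ^)
Step 4: in state A at pos -1, read 1 -> (A,1)->write 1,move R,goto C. Now: state=C, head=0, tape[-3..1]=01100 (head:    ^)
Step 5: in state C at pos 0, read 0 -> (C,0)->write 1,move L,goto B. Now: state=B, head=-1, tape[-3..1]=01110 (head:   ^)
Step 6: in state B at pos -1, read 1 -> (B,1)->write 1,move R,goto B. Now: state=B, head=0, tape[-3..1]=01110 (head:    ^)
Step 7: in state B at pos 0, read 1 -> (B,1)->write 1,move R,goto B. Now: state=B, head=1, tape[-3..2]=011100 (head:     ^)
Step 8: in state B at pos 1, read 0 -> (B,0)->write 1,move R,goto A. Now: state=A, head=2, tape[-3..3]=0111100 (head:      ^)
Step 9: in state A at pos 2, read 0 -> (A,0)->write 0,move L,goto C. Now: state=C, head=1, tape[-3..3]=0111100 (head:     ^)
Step 10: in state C at pos 1, read 1 -> (C,1)->write 1,move L,goto H. Now: state=H, head=0, tape[-3..3]=0111100 (head:    ^)
Cells containing 1 after step 10: {-2, -1, 0, 1} -> 4 cell(s)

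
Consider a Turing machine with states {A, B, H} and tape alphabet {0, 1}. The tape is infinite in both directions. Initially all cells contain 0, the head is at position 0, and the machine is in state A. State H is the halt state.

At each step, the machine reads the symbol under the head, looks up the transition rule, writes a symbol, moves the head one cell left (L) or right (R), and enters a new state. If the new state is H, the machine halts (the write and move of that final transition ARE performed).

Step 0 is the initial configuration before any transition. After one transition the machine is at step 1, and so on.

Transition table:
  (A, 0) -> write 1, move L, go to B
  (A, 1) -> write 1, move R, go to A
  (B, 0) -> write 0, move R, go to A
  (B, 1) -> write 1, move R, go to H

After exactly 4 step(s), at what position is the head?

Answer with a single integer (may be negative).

Answer: 0

Derivation:
Step 1: in state A at pos 0, read 0 -> (A,0)->write 1,move L,goto B. Now: state=B, head=-1, tape[-2..1]=0010 (head:  ^)
Step 2: in state B at pos -1, read 0 -> (B,0)->write 0,move R,goto A. Now: state=A, head=0, tape[-2..1]=0010 (head:   ^)
Step 3: in state A at pos 0, read 1 -> (A,1)->write 1,move R,goto A. Now: state=A, head=1, tape[-2..2]=00100 (head:    ^)
Step 4: in state A at pos 1, read 0 -> (A,0)->write 1,move L,goto B. Now: state=B, head=0, tape[-2..2]=00110 (head:   ^)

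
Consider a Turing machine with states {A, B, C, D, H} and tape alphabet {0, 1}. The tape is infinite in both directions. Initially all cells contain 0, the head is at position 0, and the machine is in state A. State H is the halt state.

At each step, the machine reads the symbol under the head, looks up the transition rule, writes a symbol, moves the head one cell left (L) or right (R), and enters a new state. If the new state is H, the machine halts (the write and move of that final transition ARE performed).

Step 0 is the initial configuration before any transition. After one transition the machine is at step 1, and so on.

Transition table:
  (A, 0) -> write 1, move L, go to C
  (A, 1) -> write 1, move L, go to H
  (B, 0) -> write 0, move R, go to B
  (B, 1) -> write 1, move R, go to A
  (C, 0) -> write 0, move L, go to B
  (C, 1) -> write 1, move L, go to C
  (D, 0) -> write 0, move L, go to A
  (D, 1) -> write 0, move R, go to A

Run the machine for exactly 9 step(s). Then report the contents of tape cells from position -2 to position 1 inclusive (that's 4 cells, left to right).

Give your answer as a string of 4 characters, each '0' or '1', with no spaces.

Answer: 0011

Derivation:
Step 1: in state A at pos 0, read 0 -> (A,0)->write 1,move L,goto C. Now: state=C, head=-1, tape[-2..1]=0010 (head:  ^)
Step 2: in state C at pos -1, read 0 -> (C,0)->write 0,move L,goto B. Now: state=B, head=-2, tape[-3..1]=00010 (head:  ^)
Step 3: in state B at pos -2, read 0 -> (B,0)->write 0,move R,goto B. Now: state=B, head=-1, tape[-3..1]=00010 (head:   ^)
Step 4: in state B at pos -1, read 0 -> (B,0)->write 0,move R,goto B. Now: state=B, head=0, tape[-3..1]=00010 (head:    ^)
Step 5: in state B at pos 0, read 1 -> (B,1)->write 1,move R,goto A. Now: state=A, head=1, tape[-3..2]=000100 (head:     ^)
Step 6: in state A at pos 1, read 0 -> (A,0)->write 1,move L,goto C. Now: state=C, head=0, tape[-3..2]=000110 (head:    ^)
Step 7: in state C at pos 0, read 1 -> (C,1)->write 1,move L,goto C. Now: state=C, head=-1, tape[-3..2]=000110 (head:   ^)
Step 8: in state C at pos -1, read 0 -> (C,0)->write 0,move L,goto B. Now: state=B, head=-2, tape[-3..2]=000110 (head:  ^)
Step 9: in state B at pos -2, read 0 -> (B,0)->write 0,move R,goto B. Now: state=B, head=-1, tape[-3..2]=000110 (head:   ^)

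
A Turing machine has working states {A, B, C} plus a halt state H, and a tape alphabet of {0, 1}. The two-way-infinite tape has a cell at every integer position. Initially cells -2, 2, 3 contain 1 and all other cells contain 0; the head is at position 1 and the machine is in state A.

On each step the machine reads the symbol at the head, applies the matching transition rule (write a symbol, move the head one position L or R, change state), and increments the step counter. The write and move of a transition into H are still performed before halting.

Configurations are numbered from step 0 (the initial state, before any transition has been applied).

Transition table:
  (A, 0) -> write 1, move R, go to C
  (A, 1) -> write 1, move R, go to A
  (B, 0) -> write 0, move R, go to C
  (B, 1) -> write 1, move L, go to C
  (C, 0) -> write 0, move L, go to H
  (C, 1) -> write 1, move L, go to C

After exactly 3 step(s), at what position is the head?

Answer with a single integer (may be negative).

Step 1: in state A at pos 1, read 0 -> (A,0)->write 1,move R,goto C. Now: state=C, head=2, tape[-3..4]=01001110 (head:      ^)
Step 2: in state C at pos 2, read 1 -> (C,1)->write 1,move L,goto C. Now: state=C, head=1, tape[-3..4]=01001110 (head:     ^)
Step 3: in state C at pos 1, read 1 -> (C,1)->write 1,move L,goto C. Now: state=C, head=0, tape[-3..4]=01001110 (head:    ^)

Answer: 0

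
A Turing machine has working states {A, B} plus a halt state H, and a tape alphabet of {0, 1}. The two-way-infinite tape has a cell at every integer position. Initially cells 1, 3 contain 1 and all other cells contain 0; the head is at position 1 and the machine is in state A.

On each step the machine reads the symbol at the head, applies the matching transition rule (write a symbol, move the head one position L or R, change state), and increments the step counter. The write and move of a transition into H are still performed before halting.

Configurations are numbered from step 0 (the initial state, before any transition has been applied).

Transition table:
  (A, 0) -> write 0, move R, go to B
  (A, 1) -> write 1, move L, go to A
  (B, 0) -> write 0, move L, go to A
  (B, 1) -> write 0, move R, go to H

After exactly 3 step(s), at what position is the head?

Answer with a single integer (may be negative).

Step 1: in state A at pos 1, read 1 -> (A,1)->write 1,move L,goto A. Now: state=A, head=0, tape[-1..4]=001010 (head:  ^)
Step 2: in state A at pos 0, read 0 -> (A,0)->write 0,move R,goto B. Now: state=B, head=1, tape[-1..4]=001010 (head:   ^)
Step 3: in state B at pos 1, read 1 -> (B,1)->write 0,move R,goto H. Now: state=H, head=2, tape[-1..4]=000010 (head:    ^)

Answer: 2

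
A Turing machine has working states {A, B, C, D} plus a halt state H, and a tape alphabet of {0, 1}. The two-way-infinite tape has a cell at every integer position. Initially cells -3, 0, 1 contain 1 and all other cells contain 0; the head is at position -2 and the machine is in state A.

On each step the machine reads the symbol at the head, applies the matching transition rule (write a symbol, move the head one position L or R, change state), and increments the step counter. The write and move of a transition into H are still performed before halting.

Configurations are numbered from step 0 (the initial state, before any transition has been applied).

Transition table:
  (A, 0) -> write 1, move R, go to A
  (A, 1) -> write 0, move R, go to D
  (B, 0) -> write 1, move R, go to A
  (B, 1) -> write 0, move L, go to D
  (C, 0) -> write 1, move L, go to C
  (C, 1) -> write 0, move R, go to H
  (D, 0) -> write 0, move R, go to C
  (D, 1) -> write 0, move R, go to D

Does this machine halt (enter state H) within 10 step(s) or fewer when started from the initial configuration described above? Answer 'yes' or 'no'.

Answer: yes

Derivation:
Step 1: in state A at pos -2, read 0 -> (A,0)->write 1,move R,goto A. Now: state=A, head=-1, tape[-4..2]=0110110 (head:    ^)
Step 2: in state A at pos -1, read 0 -> (A,0)->write 1,move R,goto A. Now: state=A, head=0, tape[-4..2]=0111110 (head:     ^)
Step 3: in state A at pos 0, read 1 -> (A,1)->write 0,move R,goto D. Now: state=D, head=1, tape[-4..2]=0111010 (head:      ^)
Step 4: in state D at pos 1, read 1 -> (D,1)->write 0,move R,goto D. Now: state=D, head=2, tape[-4..3]=01110000 (head:       ^)
Step 5: in state D at pos 2, read 0 -> (D,0)->write 0,move R,goto C. Now: state=C, head=3, tape[-4..4]=011100000 (head:        ^)
Step 6: in state C at pos 3, read 0 -> (C,0)->write 1,move L,goto C. Now: state=C, head=2, tape[-4..4]=011100010 (head:       ^)
Step 7: in state C at pos 2, read 0 -> (C,0)->write 1,move L,goto C. Now: state=C, head=1, tape[-4..4]=011100110 (head:      ^)
Step 8: in state C at pos 1, read 0 -> (C,0)->write 1,move L,goto C. Now: state=C, head=0, tape[-4..4]=011101110 (head:     ^)
Step 9: in state C at pos 0, read 0 -> (C,0)->write 1,move L,goto C. Now: state=C, head=-1, tape[-4..4]=011111110 (head:    ^)
Step 10: in state C at pos -1, read 1 -> (C,1)->write 0,move R,goto H. Now: state=H, head=0, tape[-4..4]=011011110 (head:     ^)
State H reached at step 10; 10 <= 10 -> yes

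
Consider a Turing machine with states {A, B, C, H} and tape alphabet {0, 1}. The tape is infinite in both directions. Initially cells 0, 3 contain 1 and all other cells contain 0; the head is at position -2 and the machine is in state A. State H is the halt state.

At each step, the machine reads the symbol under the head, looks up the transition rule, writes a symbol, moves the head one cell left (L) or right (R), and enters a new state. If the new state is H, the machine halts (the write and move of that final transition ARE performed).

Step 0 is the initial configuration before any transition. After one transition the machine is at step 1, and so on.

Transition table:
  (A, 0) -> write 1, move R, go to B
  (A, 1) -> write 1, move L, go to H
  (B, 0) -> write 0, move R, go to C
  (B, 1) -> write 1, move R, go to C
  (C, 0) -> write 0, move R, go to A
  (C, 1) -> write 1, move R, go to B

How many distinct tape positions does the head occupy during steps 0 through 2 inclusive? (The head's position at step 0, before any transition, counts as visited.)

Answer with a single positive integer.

Step 1: in state A at pos -2, read 0 -> (A,0)->write 1,move R,goto B. Now: state=B, head=-1, tape[-3..4]=01010010 (head:   ^)
Step 2: in state B at pos -1, read 0 -> (B,0)->write 0,move R,goto C. Now: state=C, head=0, tape[-3..4]=01010010 (head:    ^)
Head positions at steps 0..2: starting at -2, distinct positions visited = {-2, -1, 0} -> 3 position(s)

Answer: 3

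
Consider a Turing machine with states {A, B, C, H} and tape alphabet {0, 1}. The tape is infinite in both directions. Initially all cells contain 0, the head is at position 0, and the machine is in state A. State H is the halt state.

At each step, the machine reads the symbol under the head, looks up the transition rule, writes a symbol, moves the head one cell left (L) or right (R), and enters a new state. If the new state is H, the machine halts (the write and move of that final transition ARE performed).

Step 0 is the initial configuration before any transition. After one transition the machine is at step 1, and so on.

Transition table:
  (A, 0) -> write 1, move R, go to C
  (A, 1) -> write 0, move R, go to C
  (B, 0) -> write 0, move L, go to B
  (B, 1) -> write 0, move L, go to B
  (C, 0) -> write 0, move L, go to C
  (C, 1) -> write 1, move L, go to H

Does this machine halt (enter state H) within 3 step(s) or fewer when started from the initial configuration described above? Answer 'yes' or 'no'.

Step 1: in state A at pos 0, read 0 -> (A,0)->write 1,move R,goto C. Now: state=C, head=1, tape[-1..2]=0100 (head:   ^)
Step 2: in state C at pos 1, read 0 -> (C,0)->write 0,move L,goto C. Now: state=C, head=0, tape[-1..2]=0100 (head:  ^)
Step 3: in state C at pos 0, read 1 -> (C,1)->write 1,move L,goto H. Now: state=H, head=-1, tape[-2..2]=00100 (head:  ^)
State H reached at step 3; 3 <= 3 -> yes

Answer: yes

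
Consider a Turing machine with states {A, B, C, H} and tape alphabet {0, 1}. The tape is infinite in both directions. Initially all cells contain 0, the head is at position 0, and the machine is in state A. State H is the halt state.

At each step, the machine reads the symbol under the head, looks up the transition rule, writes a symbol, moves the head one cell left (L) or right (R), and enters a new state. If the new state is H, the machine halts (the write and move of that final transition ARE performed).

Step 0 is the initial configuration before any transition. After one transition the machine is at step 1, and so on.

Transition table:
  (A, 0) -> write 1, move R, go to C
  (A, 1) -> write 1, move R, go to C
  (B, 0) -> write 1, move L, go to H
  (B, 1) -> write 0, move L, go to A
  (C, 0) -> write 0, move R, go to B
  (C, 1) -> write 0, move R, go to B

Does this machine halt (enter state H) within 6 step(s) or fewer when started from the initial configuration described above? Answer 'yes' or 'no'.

Step 1: in state A at pos 0, read 0 -> (A,0)->write 1,move R,goto C. Now: state=C, head=1, tape[-1..2]=0100 (head:   ^)
Step 2: in state C at pos 1, read 0 -> (C,0)->write 0,move R,goto B. Now: state=B, head=2, tape[-1..3]=01000 (head:    ^)
Step 3: in state B at pos 2, read 0 -> (B,0)->write 1,move L,goto H. Now: state=H, head=1, tape[-1..3]=01010 (head:   ^)
State H reached at step 3; 3 <= 6 -> yes

Answer: yes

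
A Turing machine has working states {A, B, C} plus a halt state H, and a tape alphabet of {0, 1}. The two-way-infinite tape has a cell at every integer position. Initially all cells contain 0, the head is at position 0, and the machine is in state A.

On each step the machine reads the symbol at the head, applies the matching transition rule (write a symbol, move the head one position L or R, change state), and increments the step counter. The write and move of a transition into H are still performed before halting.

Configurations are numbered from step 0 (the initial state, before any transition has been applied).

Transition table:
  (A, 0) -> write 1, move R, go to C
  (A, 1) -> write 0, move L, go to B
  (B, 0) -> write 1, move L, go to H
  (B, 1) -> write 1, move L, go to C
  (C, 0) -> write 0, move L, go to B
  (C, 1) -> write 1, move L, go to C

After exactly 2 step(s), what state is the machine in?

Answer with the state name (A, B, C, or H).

Answer: B

Derivation:
Step 1: in state A at pos 0, read 0 -> (A,0)->write 1,move R,goto C. Now: state=C, head=1, tape[-1..2]=0100 (head:   ^)
Step 2: in state C at pos 1, read 0 -> (C,0)->write 0,move L,goto B. Now: state=B, head=0, tape[-1..2]=0100 (head:  ^)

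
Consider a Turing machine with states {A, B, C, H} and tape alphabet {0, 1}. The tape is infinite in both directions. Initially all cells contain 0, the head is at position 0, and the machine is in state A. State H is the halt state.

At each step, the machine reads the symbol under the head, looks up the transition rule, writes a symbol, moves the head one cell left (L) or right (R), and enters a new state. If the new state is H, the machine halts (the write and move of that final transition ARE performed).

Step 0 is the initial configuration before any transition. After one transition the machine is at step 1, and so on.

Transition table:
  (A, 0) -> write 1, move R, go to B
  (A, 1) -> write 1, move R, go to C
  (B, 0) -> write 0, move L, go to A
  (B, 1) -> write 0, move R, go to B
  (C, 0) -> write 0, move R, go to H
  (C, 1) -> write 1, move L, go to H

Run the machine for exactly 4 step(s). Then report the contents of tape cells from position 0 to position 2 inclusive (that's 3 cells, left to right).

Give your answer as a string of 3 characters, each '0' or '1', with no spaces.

Step 1: in state A at pos 0, read 0 -> (A,0)->write 1,move R,goto B. Now: state=B, head=1, tape[-1..2]=0100 (head:   ^)
Step 2: in state B at pos 1, read 0 -> (B,0)->write 0,move L,goto A. Now: state=A, head=0, tape[-1..2]=0100 (head:  ^)
Step 3: in state A at pos 0, read 1 -> (A,1)->write 1,move R,goto C. Now: state=C, head=1, tape[-1..2]=0100 (head:   ^)
Step 4: in state C at pos 1, read 0 -> (C,0)->write 0,move R,goto H. Now: state=H, head=2, tape[-1..3]=01000 (head:    ^)

Answer: 100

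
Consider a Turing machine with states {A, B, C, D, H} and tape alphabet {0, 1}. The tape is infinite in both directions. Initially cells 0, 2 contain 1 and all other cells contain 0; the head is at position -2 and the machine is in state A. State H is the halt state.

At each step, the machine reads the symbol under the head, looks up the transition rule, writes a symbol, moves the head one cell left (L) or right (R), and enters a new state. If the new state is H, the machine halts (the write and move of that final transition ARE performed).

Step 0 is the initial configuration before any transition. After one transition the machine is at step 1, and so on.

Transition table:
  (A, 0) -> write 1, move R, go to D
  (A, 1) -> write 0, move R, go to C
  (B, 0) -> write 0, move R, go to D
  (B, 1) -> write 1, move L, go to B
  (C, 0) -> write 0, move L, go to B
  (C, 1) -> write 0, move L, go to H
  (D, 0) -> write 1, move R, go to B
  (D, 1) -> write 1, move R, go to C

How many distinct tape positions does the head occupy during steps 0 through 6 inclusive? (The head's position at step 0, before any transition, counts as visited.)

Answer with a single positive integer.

Answer: 4

Derivation:
Step 1: in state A at pos -2, read 0 -> (A,0)->write 1,move R,goto D. Now: state=D, head=-1, tape[-3..3]=0101010 (head:   ^)
Step 2: in state D at pos -1, read 0 -> (D,0)->write 1,move R,goto B. Now: state=B, head=0, tape[-3..3]=0111010 (head:    ^)
Step 3: in state B at pos 0, read 1 -> (B,1)->write 1,move L,goto B. Now: state=B, head=-1, tape[-3..3]=0111010 (head:   ^)
Step 4: in state B at pos -1, read 1 -> (B,1)->write 1,move L,goto B. Now: state=B, head=-2, tape[-3..3]=0111010 (head:  ^)
Step 5: in state B at pos -2, read 1 -> (B,1)->write 1,move L,goto B. Now: state=B, head=-3, tape[-4..3]=00111010 (head:  ^)
Step 6: in state B at pos -3, read 0 -> (B,0)->write 0,move R,goto D. Now: state=D, head=-2, tape[-4..3]=00111010 (head:   ^)
Head positions at steps 0..6: starting at -2, distinct positions visited = {-3, -2, -1, 0} -> 4 position(s)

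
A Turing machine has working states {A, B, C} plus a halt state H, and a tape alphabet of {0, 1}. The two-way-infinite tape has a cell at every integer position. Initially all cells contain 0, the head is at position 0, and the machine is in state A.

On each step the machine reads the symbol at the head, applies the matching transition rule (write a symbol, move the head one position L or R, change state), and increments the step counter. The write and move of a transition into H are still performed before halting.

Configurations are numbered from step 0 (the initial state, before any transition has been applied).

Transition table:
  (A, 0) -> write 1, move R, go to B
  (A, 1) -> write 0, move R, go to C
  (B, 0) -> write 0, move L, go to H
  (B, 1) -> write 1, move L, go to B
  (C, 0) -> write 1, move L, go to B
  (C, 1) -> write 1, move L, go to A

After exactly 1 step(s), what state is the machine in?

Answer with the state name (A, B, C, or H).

Step 1: in state A at pos 0, read 0 -> (A,0)->write 1,move R,goto B. Now: state=B, head=1, tape[-1..2]=0100 (head:   ^)

Answer: B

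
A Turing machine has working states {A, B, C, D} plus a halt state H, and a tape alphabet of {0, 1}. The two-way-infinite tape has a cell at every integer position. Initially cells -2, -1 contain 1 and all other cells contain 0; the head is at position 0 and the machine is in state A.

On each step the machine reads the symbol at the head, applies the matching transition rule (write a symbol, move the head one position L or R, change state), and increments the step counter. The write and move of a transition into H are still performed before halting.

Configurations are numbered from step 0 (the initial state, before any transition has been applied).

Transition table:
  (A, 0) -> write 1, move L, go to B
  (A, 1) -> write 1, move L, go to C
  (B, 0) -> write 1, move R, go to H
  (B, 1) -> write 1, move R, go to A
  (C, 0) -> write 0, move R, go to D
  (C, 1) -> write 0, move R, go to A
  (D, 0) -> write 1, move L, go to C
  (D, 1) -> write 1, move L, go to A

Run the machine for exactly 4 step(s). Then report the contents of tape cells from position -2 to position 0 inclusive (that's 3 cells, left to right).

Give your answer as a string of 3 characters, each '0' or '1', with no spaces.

Answer: 101

Derivation:
Step 1: in state A at pos 0, read 0 -> (A,0)->write 1,move L,goto B. Now: state=B, head=-1, tape[-3..1]=01110 (head:   ^)
Step 2: in state B at pos -1, read 1 -> (B,1)->write 1,move R,goto A. Now: state=A, head=0, tape[-3..1]=01110 (head:    ^)
Step 3: in state A at pos 0, read 1 -> (A,1)->write 1,move L,goto C. Now: state=C, head=-1, tape[-3..1]=01110 (head:   ^)
Step 4: in state C at pos -1, read 1 -> (C,1)->write 0,move R,goto A. Now: state=A, head=0, tape[-3..1]=01010 (head:    ^)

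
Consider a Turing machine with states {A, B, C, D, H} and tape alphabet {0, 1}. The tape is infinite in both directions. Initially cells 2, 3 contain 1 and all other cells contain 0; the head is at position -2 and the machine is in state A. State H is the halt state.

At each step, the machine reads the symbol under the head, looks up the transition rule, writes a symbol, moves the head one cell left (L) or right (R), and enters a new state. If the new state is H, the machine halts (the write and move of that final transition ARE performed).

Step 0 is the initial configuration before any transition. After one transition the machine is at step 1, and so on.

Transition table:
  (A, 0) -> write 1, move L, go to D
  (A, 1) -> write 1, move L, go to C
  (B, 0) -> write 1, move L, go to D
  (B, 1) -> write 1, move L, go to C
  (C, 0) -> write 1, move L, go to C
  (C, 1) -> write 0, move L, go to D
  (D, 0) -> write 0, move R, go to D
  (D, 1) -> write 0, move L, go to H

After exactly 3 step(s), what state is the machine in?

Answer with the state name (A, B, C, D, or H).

Answer: H

Derivation:
Step 1: in state A at pos -2, read 0 -> (A,0)->write 1,move L,goto D. Now: state=D, head=-3, tape[-4..4]=001000110 (head:  ^)
Step 2: in state D at pos -3, read 0 -> (D,0)->write 0,move R,goto D. Now: state=D, head=-2, tape[-4..4]=001000110 (head:   ^)
Step 3: in state D at pos -2, read 1 -> (D,1)->write 0,move L,goto H. Now: state=H, head=-3, tape[-4..4]=000000110 (head:  ^)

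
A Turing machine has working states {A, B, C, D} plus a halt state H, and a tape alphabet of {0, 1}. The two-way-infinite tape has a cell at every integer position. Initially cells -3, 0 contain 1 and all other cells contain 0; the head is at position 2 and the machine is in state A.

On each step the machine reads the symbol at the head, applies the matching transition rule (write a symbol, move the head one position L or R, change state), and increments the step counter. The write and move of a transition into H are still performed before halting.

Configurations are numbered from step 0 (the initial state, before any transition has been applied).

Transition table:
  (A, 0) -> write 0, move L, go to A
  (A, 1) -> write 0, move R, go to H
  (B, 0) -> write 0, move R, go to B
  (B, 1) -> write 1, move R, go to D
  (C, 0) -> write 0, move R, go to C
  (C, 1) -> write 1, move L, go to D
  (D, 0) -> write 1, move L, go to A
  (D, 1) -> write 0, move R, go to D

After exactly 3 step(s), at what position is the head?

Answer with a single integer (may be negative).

Step 1: in state A at pos 2, read 0 -> (A,0)->write 0,move L,goto A. Now: state=A, head=1, tape[-4..3]=01001000 (head:      ^)
Step 2: in state A at pos 1, read 0 -> (A,0)->write 0,move L,goto A. Now: state=A, head=0, tape[-4..3]=01001000 (head:     ^)
Step 3: in state A at pos 0, read 1 -> (A,1)->write 0,move R,goto H. Now: state=H, head=1, tape[-4..3]=01000000 (head:      ^)

Answer: 1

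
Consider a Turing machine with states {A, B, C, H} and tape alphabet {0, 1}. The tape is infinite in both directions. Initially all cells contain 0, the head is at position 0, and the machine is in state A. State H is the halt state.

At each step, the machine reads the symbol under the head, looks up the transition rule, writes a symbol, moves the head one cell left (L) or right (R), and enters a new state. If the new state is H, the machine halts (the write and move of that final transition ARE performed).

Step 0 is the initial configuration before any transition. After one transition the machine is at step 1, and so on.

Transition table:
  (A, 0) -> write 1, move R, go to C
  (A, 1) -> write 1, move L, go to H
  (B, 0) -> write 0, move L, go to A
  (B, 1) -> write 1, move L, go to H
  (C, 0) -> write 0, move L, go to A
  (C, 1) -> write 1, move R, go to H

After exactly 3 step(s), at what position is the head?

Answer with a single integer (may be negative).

Step 1: in state A at pos 0, read 0 -> (A,0)->write 1,move R,goto C. Now: state=C, head=1, tape[-1..2]=0100 (head:   ^)
Step 2: in state C at pos 1, read 0 -> (C,0)->write 0,move L,goto A. Now: state=A, head=0, tape[-1..2]=0100 (head:  ^)
Step 3: in state A at pos 0, read 1 -> (A,1)->write 1,move L,goto H. Now: state=H, head=-1, tape[-2..2]=00100 (head:  ^)

Answer: -1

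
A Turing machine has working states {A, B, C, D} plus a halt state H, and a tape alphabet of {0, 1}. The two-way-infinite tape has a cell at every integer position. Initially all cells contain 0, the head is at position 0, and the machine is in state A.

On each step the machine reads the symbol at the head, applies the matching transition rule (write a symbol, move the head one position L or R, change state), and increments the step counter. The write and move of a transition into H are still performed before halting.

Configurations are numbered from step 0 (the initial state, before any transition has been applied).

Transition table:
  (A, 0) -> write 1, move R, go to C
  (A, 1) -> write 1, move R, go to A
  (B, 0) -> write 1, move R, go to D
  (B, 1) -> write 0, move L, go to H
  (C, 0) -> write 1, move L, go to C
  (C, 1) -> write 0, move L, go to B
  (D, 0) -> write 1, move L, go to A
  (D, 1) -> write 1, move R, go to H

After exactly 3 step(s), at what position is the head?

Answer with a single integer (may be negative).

Step 1: in state A at pos 0, read 0 -> (A,0)->write 1,move R,goto C. Now: state=C, head=1, tape[-1..2]=0100 (head:   ^)
Step 2: in state C at pos 1, read 0 -> (C,0)->write 1,move L,goto C. Now: state=C, head=0, tape[-1..2]=0110 (head:  ^)
Step 3: in state C at pos 0, read 1 -> (C,1)->write 0,move L,goto B. Now: state=B, head=-1, tape[-2..2]=00010 (head:  ^)

Answer: -1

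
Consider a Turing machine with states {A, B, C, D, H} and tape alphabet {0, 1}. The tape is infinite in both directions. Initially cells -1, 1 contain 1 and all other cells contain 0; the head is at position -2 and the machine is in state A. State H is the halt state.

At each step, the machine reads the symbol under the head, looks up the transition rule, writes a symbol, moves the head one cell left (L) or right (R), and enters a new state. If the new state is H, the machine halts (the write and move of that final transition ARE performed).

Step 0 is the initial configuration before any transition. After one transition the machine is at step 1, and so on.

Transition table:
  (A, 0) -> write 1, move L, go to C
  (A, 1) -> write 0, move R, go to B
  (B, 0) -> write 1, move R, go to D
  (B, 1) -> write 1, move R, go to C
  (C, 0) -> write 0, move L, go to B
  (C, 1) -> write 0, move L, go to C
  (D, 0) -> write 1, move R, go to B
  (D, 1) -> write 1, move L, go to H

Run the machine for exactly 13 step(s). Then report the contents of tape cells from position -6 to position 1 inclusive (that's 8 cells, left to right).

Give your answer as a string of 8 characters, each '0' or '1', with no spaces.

Step 1: in state A at pos -2, read 0 -> (A,0)->write 1,move L,goto C. Now: state=C, head=-3, tape[-4..2]=0011010 (head:  ^)
Step 2: in state C at pos -3, read 0 -> (C,0)->write 0,move L,goto B. Now: state=B, head=-4, tape[-5..2]=00011010 (head:  ^)
Step 3: in state B at pos -4, read 0 -> (B,0)->write 1,move R,goto D. Now: state=D, head=-3, tape[-5..2]=01011010 (head:   ^)
Step 4: in state D at pos -3, read 0 -> (D,0)->write 1,move R,goto B. Now: state=B, head=-2, tape[-5..2]=01111010 (head:    ^)
Step 5: in state B at pos -2, read 1 -> (B,1)->write 1,move R,goto C. Now: state=C, head=-1, tape[-5..2]=01111010 (head:     ^)
Step 6: in state C at pos -1, read 1 -> (C,1)->write 0,move L,goto C. Now: state=C, head=-2, tape[-5..2]=01110010 (head:    ^)
Step 7: in state C at pos -2, read 1 -> (C,1)->write 0,move L,goto C. Now: state=C, head=-3, tape[-5..2]=01100010 (head:   ^)
Step 8: in state C at pos -3, read 1 -> (C,1)->write 0,move L,goto C. Now: state=C, head=-4, tape[-5..2]=01000010 (head:  ^)
Step 9: in state C at pos -4, read 1 -> (C,1)->write 0,move L,goto C. Now: state=C, head=-5, tape[-6..2]=000000010 (head:  ^)
Step 10: in state C at pos -5, read 0 -> (C,0)->write 0,move L,goto B. Now: state=B, head=-6, tape[-7..2]=0000000010 (head:  ^)
Step 11: in state B at pos -6, read 0 -> (B,0)->write 1,move R,goto D. Now: state=D, head=-5, tape[-7..2]=0100000010 (head:   ^)
Step 12: in state D at pos -5, read 0 -> (D,0)->write 1,move R,goto B. Now: state=B, head=-4, tape[-7..2]=0110000010 (head:    ^)
Step 13: in state B at pos -4, read 0 -> (B,0)->write 1,move R,goto D. Now: state=D, head=-3, tape[-7..2]=0111000010 (head:     ^)

Answer: 11100001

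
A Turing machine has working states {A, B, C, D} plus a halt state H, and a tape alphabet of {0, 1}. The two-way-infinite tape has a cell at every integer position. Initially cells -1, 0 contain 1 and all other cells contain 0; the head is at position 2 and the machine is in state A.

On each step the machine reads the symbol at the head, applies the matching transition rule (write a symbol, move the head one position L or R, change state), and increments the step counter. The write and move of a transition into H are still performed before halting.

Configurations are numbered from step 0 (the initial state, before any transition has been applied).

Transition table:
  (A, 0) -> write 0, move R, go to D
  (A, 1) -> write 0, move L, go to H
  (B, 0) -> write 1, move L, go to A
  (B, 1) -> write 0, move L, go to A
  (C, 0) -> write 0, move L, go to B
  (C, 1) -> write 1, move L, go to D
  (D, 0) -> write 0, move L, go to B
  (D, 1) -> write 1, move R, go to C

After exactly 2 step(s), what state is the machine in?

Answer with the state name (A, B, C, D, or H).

Answer: B

Derivation:
Step 1: in state A at pos 2, read 0 -> (A,0)->write 0,move R,goto D. Now: state=D, head=3, tape[-2..4]=0110000 (head:      ^)
Step 2: in state D at pos 3, read 0 -> (D,0)->write 0,move L,goto B. Now: state=B, head=2, tape[-2..4]=0110000 (head:     ^)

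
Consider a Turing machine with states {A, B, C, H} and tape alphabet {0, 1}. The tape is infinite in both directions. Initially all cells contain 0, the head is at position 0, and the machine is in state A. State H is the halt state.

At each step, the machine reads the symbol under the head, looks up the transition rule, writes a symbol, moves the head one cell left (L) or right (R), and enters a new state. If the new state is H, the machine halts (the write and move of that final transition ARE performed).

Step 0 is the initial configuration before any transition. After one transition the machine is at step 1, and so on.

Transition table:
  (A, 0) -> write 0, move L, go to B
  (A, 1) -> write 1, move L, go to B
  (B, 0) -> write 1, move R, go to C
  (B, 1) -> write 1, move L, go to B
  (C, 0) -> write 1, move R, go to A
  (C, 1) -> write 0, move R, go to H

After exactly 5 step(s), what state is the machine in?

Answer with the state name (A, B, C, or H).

Step 1: in state A at pos 0, read 0 -> (A,0)->write 0,move L,goto B. Now: state=B, head=-1, tape[-2..1]=0000 (head:  ^)
Step 2: in state B at pos -1, read 0 -> (B,0)->write 1,move R,goto C. Now: state=C, head=0, tape[-2..1]=0100 (head:   ^)
Step 3: in state C at pos 0, read 0 -> (C,0)->write 1,move R,goto A. Now: state=A, head=1, tape[-2..2]=01100 (head:    ^)
Step 4: in state A at pos 1, read 0 -> (A,0)->write 0,move L,goto B. Now: state=B, head=0, tape[-2..2]=01100 (head:   ^)
Step 5: in state B at pos 0, read 1 -> (B,1)->write 1,move L,goto B. Now: state=B, head=-1, tape[-2..2]=01100 (head:  ^)

Answer: B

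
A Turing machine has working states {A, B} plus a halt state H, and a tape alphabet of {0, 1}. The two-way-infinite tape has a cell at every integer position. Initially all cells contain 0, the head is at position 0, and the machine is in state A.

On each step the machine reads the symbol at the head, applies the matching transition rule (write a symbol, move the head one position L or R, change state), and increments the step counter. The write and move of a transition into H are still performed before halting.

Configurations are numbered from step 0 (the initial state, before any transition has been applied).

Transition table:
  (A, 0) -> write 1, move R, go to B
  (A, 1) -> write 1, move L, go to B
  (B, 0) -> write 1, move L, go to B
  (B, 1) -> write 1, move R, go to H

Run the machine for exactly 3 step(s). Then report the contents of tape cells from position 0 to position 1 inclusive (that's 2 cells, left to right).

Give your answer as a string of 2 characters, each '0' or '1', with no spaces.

Step 1: in state A at pos 0, read 0 -> (A,0)->write 1,move R,goto B. Now: state=B, head=1, tape[-1..2]=0100 (head:   ^)
Step 2: in state B at pos 1, read 0 -> (B,0)->write 1,move L,goto B. Now: state=B, head=0, tape[-1..2]=0110 (head:  ^)
Step 3: in state B at pos 0, read 1 -> (B,1)->write 1,move R,goto H. Now: state=H, head=1, tape[-1..2]=0110 (head:   ^)

Answer: 11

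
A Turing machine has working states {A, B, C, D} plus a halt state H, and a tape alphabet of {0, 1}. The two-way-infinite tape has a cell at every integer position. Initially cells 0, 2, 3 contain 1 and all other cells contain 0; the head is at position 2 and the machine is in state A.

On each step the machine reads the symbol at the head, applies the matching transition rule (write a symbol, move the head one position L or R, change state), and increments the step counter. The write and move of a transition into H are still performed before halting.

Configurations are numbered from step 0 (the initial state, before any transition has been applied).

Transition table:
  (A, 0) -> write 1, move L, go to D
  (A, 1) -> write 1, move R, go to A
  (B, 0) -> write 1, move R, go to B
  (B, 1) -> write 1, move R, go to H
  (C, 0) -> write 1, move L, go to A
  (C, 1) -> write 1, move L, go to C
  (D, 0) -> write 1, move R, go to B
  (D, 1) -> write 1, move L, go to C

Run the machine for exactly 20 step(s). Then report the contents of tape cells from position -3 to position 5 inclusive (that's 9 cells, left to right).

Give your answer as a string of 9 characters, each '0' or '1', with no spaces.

Answer: 111111111

Derivation:
Step 1: in state A at pos 2, read 1 -> (A,1)->write 1,move R,goto A. Now: state=A, head=3, tape[-1..4]=010110 (head:     ^)
Step 2: in state A at pos 3, read 1 -> (A,1)->write 1,move R,goto A. Now: state=A, head=4, tape[-1..5]=0101100 (head:      ^)
Step 3: in state A at pos 4, read 0 -> (A,0)->write 1,move L,goto D. Now: state=D, head=3, tape[-1..5]=0101110 (head:     ^)
Step 4: in state D at pos 3, read 1 -> (D,1)->write 1,move L,goto C. Now: state=C, head=2, tape[-1..5]=0101110 (head:    ^)
Step 5: in state C at pos 2, read 1 -> (C,1)->write 1,move L,goto C. Now: state=C, head=1, tape[-1..5]=0101110 (head:   ^)
Step 6: in state C at pos 1, read 0 -> (C,0)->write 1,move L,goto A. Now: state=A, head=0, tape[-1..5]=0111110 (head:  ^)
Step 7: in state A at pos 0, read 1 -> (A,1)->write 1,move R,goto A. Now: state=A, head=1, tape[-1..5]=0111110 (head:   ^)
Step 8: in state A at pos 1, read 1 -> (A,1)->write 1,move R,goto A. Now: state=A, head=2, tape[-1..5]=0111110 (head:    ^)
Step 9: in state A at pos 2, read 1 -> (A,1)->write 1,move R,goto A. Now: state=A, head=3, tape[-1..5]=0111110 (head:     ^)
Step 10: in state A at pos 3, read 1 -> (A,1)->write 1,move R,goto A. Now: state=A, head=4, tape[-1..5]=0111110 (head:      ^)
Step 11: in state A at pos 4, read 1 -> (A,1)->write 1,move R,goto A. Now: state=A, head=5, tape[-1..6]=01111100 (head:       ^)
Step 12: in state A at pos 5, read 0 -> (A,0)->write 1,move L,goto D. Now: state=D, head=4, tape[-1..6]=01111110 (head:      ^)
Step 13: in state D at pos 4, read 1 -> (D,1)->write 1,move L,goto C. Now: state=C, head=3, tape[-1..6]=01111110 (head:     ^)
Step 14: in state C at pos 3, read 1 -> (C,1)->write 1,move L,goto C. Now: state=C, head=2, tape[-1..6]=01111110 (head:    ^)
Step 15: in state C at pos 2, read 1 -> (C,1)->write 1,move L,goto C. Now: state=C, head=1, tape[-1..6]=01111110 (head:   ^)
Step 16: in state C at pos 1, read 1 -> (C,1)->write 1,move L,goto C. Now: state=C, head=0, tape[-1..6]=01111110 (head:  ^)
Step 17: in state C at pos 0, read 1 -> (C,1)->write 1,move L,goto C. Now: state=C, head=-1, tape[-2..6]=001111110 (head:  ^)
Step 18: in state C at pos -1, read 0 -> (C,0)->write 1,move L,goto A. Now: state=A, head=-2, tape[-3..6]=0011111110 (head:  ^)
Step 19: in state A at pos -2, read 0 -> (A,0)->write 1,move L,goto D. Now: state=D, head=-3, tape[-4..6]=00111111110 (head:  ^)
Step 20: in state D at pos -3, read 0 -> (D,0)->write 1,move R,goto B. Now: state=B, head=-2, tape[-4..6]=01111111110 (head:   ^)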